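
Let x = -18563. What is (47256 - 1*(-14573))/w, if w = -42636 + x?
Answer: -61829/61199 ≈ -1.0103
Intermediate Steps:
w = -61199 (w = -42636 - 18563 = -61199)
(47256 - 1*(-14573))/w = (47256 - 1*(-14573))/(-61199) = (47256 + 14573)*(-1/61199) = 61829*(-1/61199) = -61829/61199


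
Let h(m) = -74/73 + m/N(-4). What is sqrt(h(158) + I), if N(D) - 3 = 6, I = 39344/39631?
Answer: 58*sqrt(392643617297)/8679189 ≈ 4.1874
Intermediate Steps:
I = 39344/39631 (I = 39344*(1/39631) = 39344/39631 ≈ 0.99276)
N(D) = 9 (N(D) = 3 + 6 = 9)
h(m) = -74/73 + m/9
sqrt(h(158) + I) = sqrt((-74/73 + (1/9)*158) + 39344/39631) = sqrt((-74/73 + 158/9) + 39344/39631) = sqrt(10868/657 + 39344/39631) = sqrt(456558716/26037567) = 58*sqrt(392643617297)/8679189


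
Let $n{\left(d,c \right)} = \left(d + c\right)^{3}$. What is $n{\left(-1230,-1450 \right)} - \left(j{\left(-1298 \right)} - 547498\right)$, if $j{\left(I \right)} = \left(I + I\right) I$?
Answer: $-19251654110$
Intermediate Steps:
$j{\left(I \right)} = 2 I^{2}$ ($j{\left(I \right)} = 2 I I = 2 I^{2}$)
$n{\left(d,c \right)} = \left(c + d\right)^{3}$
$n{\left(-1230,-1450 \right)} - \left(j{\left(-1298 \right)} - 547498\right) = \left(-1450 - 1230\right)^{3} - \left(2 \left(-1298\right)^{2} - 547498\right) = \left(-2680\right)^{3} - \left(2 \cdot 1684804 - 547498\right) = -19248832000 - \left(3369608 - 547498\right) = -19248832000 - 2822110 = -19251654110$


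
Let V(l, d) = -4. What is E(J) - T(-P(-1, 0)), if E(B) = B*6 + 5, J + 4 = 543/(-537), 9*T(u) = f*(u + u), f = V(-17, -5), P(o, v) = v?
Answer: -4487/179 ≈ -25.067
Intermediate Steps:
f = -4
T(u) = -8*u/9 (T(u) = (-4*(u + u))/9 = (-8*u)/9 = -8*u/9)
J = -897/179 (J = -4 + 543/(-537) = -4 + 543*(-1/537) = -4 - 181/179 = -897/179 ≈ -5.0112)
E(B) = 5 + 6*B (E(B) = 6*B + 5 = 5 + 6*B)
E(J) - T(-P(-1, 0)) = (5 + 6*(-897/179)) - (-8)*(-1*0)/9 = (5 - 5382/179) - (-8)*0/9 = -4487/179 - 1*0 = -4487/179 + 0 = -4487/179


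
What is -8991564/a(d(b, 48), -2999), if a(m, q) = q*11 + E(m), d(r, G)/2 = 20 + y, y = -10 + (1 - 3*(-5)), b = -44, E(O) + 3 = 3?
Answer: 8991564/32989 ≈ 272.56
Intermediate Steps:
E(O) = 0 (E(O) = -3 + 3 = 0)
y = 6 (y = -10 + (1 + 15) = -10 + 16 = 6)
d(r, G) = 52 (d(r, G) = 2*(20 + 6) = 2*26 = 52)
a(m, q) = 11*q (a(m, q) = q*11 + 0 = 11*q + 0 = 11*q)
-8991564/a(d(b, 48), -2999) = -8991564/(11*(-2999)) = -8991564/(-32989) = -8991564*(-1/32989) = 8991564/32989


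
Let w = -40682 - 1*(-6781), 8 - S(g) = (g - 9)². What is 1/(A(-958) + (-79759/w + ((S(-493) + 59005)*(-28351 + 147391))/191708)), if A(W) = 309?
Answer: -1624773227/194201538099424 ≈ -8.3664e-6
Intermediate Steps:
S(g) = 8 - (-9 + g)² (S(g) = 8 - (g - 9)² = 8 - (-9 + g)²)
w = -33901 (w = -40682 + 6781 = -33901)
1/(A(-958) + (-79759/w + ((S(-493) + 59005)*(-28351 + 147391))/191708)) = 1/(309 + (-79759/(-33901) + (((8 - (-9 - 493)²) + 59005)*(-28351 + 147391))/191708)) = 1/(309 + (-79759*(-1/33901) + (((8 - 1*(-502)²) + 59005)*119040)*(1/191708))) = 1/(309 + (79759/33901 + (((8 - 1*252004) + 59005)*119040)*(1/191708))) = 1/(309 + (79759/33901 + (((8 - 252004) + 59005)*119040)*(1/191708))) = 1/(309 + (79759/33901 + ((-251996 + 59005)*119040)*(1/191708))) = 1/(309 + (79759/33901 - 192991*119040*(1/191708))) = 1/(309 + (79759/33901 - 22973648640*1/191708)) = 1/(309 + (79759/33901 - 5743412160/47927)) = 1/(309 - 194703593026567/1624773227) = 1/(-194201538099424/1624773227) = -1624773227/194201538099424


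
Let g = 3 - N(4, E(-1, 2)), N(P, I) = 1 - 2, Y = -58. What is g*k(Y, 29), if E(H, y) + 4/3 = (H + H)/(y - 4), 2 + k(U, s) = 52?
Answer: 200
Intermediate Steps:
k(U, s) = 50 (k(U, s) = -2 + 52 = 50)
E(H, y) = -4/3 + 2*H/(-4 + y) (E(H, y) = -4/3 + (H + H)/(y - 4) = -4/3 + (2*H)/(-4 + y) = -4/3 + 2*H/(-4 + y))
N(P, I) = -1
g = 4 (g = 3 - 1*(-1) = 3 + 1 = 4)
g*k(Y, 29) = 4*50 = 200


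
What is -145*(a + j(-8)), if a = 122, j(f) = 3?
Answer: -18125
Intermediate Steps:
-145*(a + j(-8)) = -145*(122 + 3) = -145*125 = -18125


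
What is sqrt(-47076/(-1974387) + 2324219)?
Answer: sqrt(1006697772835004647)/658129 ≈ 1524.5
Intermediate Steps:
sqrt(-47076/(-1974387) + 2324219) = sqrt(-47076*(-1/1974387) + 2324219) = sqrt(15692/658129 + 2324219) = sqrt(1529635941943/658129) = sqrt(1006697772835004647)/658129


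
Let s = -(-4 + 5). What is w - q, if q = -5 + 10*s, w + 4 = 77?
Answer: 88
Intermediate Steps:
w = 73 (w = -4 + 77 = 73)
s = -1 (s = -1*1 = -1)
q = -15 (q = -5 + 10*(-1) = -5 - 10 = -15)
w - q = 73 - 1*(-15) = 73 + 15 = 88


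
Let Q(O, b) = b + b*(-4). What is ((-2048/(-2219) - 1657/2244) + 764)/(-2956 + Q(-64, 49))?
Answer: -3805207933/15451189908 ≈ -0.24627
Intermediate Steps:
Q(O, b) = -3*b (Q(O, b) = b - 4*b = -3*b)
((-2048/(-2219) - 1657/2244) + 764)/(-2956 + Q(-64, 49)) = ((-2048/(-2219) - 1657/2244) + 764)/(-2956 - 3*49) = ((-2048*(-1/2219) - 1657*1/2244) + 764)/(-2956 - 147) = ((2048/2219 - 1657/2244) + 764)/(-3103) = (918829/4979436 + 764)*(-1/3103) = (3805207933/4979436)*(-1/3103) = -3805207933/15451189908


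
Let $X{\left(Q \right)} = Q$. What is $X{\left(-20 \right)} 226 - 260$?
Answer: $-4780$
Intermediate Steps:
$X{\left(-20 \right)} 226 - 260 = \left(-20\right) 226 - 260 = -4520 - 260 = -4780$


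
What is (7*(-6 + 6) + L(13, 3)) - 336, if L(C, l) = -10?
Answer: -346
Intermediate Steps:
(7*(-6 + 6) + L(13, 3)) - 336 = (7*(-6 + 6) - 10) - 336 = (7*0 - 10) - 336 = (0 - 10) - 336 = -10 - 336 = -346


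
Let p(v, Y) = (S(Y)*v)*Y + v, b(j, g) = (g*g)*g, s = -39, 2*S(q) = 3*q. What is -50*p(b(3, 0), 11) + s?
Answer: -39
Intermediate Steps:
S(q) = 3*q/2 (S(q) = (3*q)/2 = 3*q/2)
b(j, g) = g**3 (b(j, g) = g**2*g = g**3)
p(v, Y) = v + 3*v*Y**2/2 (p(v, Y) = ((3*Y/2)*v)*Y + v = (3*Y*v/2)*Y + v = 3*v*Y**2/2 + v = v + 3*v*Y**2/2)
-50*p(b(3, 0), 11) + s = -25*0**3*(2 + 3*11**2) - 39 = -25*0*(2 + 3*121) - 39 = -25*0*(2 + 363) - 39 = -25*0*365 - 39 = -50*0 - 39 = 0 - 39 = -39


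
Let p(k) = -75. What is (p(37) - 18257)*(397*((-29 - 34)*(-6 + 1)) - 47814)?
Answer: -1415982012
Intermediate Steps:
(p(37) - 18257)*(397*((-29 - 34)*(-6 + 1)) - 47814) = (-75 - 18257)*(397*((-29 - 34)*(-6 + 1)) - 47814) = -18332*(397*(-63*(-5)) - 47814) = -18332*(397*315 - 47814) = -18332*(125055 - 47814) = -18332*77241 = -1415982012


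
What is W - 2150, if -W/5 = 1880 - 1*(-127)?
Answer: -12185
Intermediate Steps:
W = -10035 (W = -5*(1880 - 1*(-127)) = -5*(1880 + 127) = -5*2007 = -10035)
W - 2150 = -10035 - 2150 = -12185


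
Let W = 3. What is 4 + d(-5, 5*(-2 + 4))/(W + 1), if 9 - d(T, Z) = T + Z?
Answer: 5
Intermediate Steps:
d(T, Z) = 9 - T - Z (d(T, Z) = 9 - (T + Z) = 9 + (-T - Z) = 9 - T - Z)
4 + d(-5, 5*(-2 + 4))/(W + 1) = 4 + (9 - 1*(-5) - 5*(-2 + 4))/(3 + 1) = 4 + (9 + 5 - 5*2)/4 = 4 + (9 + 5 - 1*10)/4 = 4 + (9 + 5 - 10)/4 = 4 + (¼)*4 = 4 + 1 = 5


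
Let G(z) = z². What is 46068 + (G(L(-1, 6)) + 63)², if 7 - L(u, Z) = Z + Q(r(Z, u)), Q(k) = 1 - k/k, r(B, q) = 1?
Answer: 50164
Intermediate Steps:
Q(k) = 0 (Q(k) = 1 - 1*1 = 1 - 1 = 0)
L(u, Z) = 7 - Z (L(u, Z) = 7 - (Z + 0) = 7 - Z)
46068 + (G(L(-1, 6)) + 63)² = 46068 + ((7 - 1*6)² + 63)² = 46068 + ((7 - 6)² + 63)² = 46068 + (1² + 63)² = 46068 + (1 + 63)² = 46068 + 64² = 46068 + 4096 = 50164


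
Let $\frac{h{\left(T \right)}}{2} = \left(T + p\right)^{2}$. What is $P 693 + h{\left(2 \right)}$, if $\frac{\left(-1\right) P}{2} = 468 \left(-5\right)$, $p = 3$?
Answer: $3243290$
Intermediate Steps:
$h{\left(T \right)} = 2 \left(3 + T\right)^{2}$ ($h{\left(T \right)} = 2 \left(T + 3\right)^{2} = 2 \left(3 + T\right)^{2}$)
$P = 4680$ ($P = - 2 \cdot 468 \left(-5\right) = \left(-2\right) \left(-2340\right) = 4680$)
$P 693 + h{\left(2 \right)} = 4680 \cdot 693 + 2 \left(3 + 2\right)^{2} = 3243240 + 2 \cdot 5^{2} = 3243240 + 2 \cdot 25 = 3243240 + 50 = 3243290$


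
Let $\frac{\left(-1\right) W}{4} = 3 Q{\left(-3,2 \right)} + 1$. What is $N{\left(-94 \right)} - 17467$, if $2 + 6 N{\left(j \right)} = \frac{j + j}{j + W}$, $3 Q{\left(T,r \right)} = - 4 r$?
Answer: $- \frac{1729219}{99} \approx -17467.0$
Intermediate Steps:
$Q{\left(T,r \right)} = - \frac{4 r}{3}$ ($Q{\left(T,r \right)} = \frac{\left(-4\right) r}{3} = - \frac{4 r}{3}$)
$W = 28$ ($W = - 4 \left(3 \left(\left(- \frac{4}{3}\right) 2\right) + 1\right) = - 4 \left(3 \left(- \frac{8}{3}\right) + 1\right) = - 4 \left(-8 + 1\right) = \left(-4\right) \left(-7\right) = 28$)
$N{\left(j \right)} = - \frac{1}{3} + \frac{j}{3 \left(28 + j\right)}$ ($N{\left(j \right)} = - \frac{1}{3} + \frac{\left(j + j\right) \frac{1}{j + 28}}{6} = - \frac{1}{3} + \frac{2 j \frac{1}{28 + j}}{6} = - \frac{1}{3} + \frac{j}{3 \left(28 + j\right)}$)
$N{\left(-94 \right)} - 17467 = - \frac{28}{84 + 3 \left(-94\right)} - 17467 = - \frac{28}{84 - 282} - 17467 = - \frac{28}{-198} - 17467 = \left(-28\right) \left(- \frac{1}{198}\right) - 17467 = \frac{14}{99} - 17467 = - \frac{1729219}{99}$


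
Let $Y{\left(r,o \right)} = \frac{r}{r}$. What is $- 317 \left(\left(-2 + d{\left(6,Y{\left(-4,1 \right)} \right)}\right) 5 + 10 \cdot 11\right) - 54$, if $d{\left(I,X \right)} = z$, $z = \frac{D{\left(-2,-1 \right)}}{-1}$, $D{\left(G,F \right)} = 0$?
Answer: $-31754$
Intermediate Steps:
$Y{\left(r,o \right)} = 1$
$z = 0$ ($z = \frac{0}{-1} = 0 \left(-1\right) = 0$)
$d{\left(I,X \right)} = 0$
$- 317 \left(\left(-2 + d{\left(6,Y{\left(-4,1 \right)} \right)}\right) 5 + 10 \cdot 11\right) - 54 = - 317 \left(\left(-2 + 0\right) 5 + 10 \cdot 11\right) - 54 = - 317 \left(\left(-2\right) 5 + 110\right) - 54 = - 317 \left(-10 + 110\right) - 54 = \left(-317\right) 100 - 54 = -31700 - 54 = -31754$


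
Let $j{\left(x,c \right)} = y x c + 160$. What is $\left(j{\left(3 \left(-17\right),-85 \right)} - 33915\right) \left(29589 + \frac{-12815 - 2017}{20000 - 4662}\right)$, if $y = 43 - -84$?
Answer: $\frac{117265141893750}{7669} \approx 1.5291 \cdot 10^{10}$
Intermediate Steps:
$y = 127$ ($y = 43 + 84 = 127$)
$j{\left(x,c \right)} = 160 + 127 c x$ ($j{\left(x,c \right)} = 127 x c + 160 = 127 c x + 160 = 160 + 127 c x$)
$\left(j{\left(3 \left(-17\right),-85 \right)} - 33915\right) \left(29589 + \frac{-12815 - 2017}{20000 - 4662}\right) = \left(\left(160 + 127 \left(-85\right) 3 \left(-17\right)\right) - 33915\right) \left(29589 + \frac{-12815 - 2017}{20000 - 4662}\right) = \left(\left(160 + 127 \left(-85\right) \left(-51\right)\right) - 33915\right) \left(29589 - \frac{14832}{15338}\right) = \left(\left(160 + 550545\right) - 33915\right) \left(29589 - \frac{7416}{7669}\right) = \left(550705 - 33915\right) \left(29589 - \frac{7416}{7669}\right) = 516790 \cdot \frac{226910625}{7669} = \frac{117265141893750}{7669}$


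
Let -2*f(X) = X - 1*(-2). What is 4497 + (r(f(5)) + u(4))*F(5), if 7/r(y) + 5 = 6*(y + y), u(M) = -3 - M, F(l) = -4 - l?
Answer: 214383/47 ≈ 4561.3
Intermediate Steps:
f(X) = -1 - X/2 (f(X) = -(X - 1*(-2))/2 = -(X + 2)/2 = -(2 + X)/2 = -1 - X/2)
r(y) = 7/(-5 + 12*y) (r(y) = 7/(-5 + 6*(y + y)) = 7/(-5 + 6*(2*y)) = 7/(-5 + 12*y))
4497 + (r(f(5)) + u(4))*F(5) = 4497 + (7/(-5 + 12*(-1 - ½*5)) + (-3 - 1*4))*(-4 - 1*5) = 4497 + (7/(-5 + 12*(-1 - 5/2)) + (-3 - 4))*(-4 - 5) = 4497 + (7/(-5 + 12*(-7/2)) - 7)*(-9) = 4497 + (7/(-5 - 42) - 7)*(-9) = 4497 + (7/(-47) - 7)*(-9) = 4497 + (7*(-1/47) - 7)*(-9) = 4497 + (-7/47 - 7)*(-9) = 4497 - 336/47*(-9) = 4497 + 3024/47 = 214383/47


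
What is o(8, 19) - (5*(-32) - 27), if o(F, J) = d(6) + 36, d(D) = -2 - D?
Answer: 215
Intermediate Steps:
o(F, J) = 28 (o(F, J) = (-2 - 1*6) + 36 = (-2 - 6) + 36 = -8 + 36 = 28)
o(8, 19) - (5*(-32) - 27) = 28 - (5*(-32) - 27) = 28 - (-160 - 27) = 28 - 1*(-187) = 28 + 187 = 215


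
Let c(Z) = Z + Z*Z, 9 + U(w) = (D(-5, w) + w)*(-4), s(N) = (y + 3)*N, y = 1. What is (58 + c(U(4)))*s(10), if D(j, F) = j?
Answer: 3120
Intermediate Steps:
s(N) = 4*N (s(N) = (1 + 3)*N = 4*N)
U(w) = 11 - 4*w (U(w) = -9 + (-5 + w)*(-4) = -9 + (20 - 4*w) = 11 - 4*w)
c(Z) = Z + Z²
(58 + c(U(4)))*s(10) = (58 + (11 - 4*4)*(1 + (11 - 4*4)))*(4*10) = (58 + (11 - 16)*(1 + (11 - 16)))*40 = (58 - 5*(1 - 5))*40 = (58 - 5*(-4))*40 = (58 + 20)*40 = 78*40 = 3120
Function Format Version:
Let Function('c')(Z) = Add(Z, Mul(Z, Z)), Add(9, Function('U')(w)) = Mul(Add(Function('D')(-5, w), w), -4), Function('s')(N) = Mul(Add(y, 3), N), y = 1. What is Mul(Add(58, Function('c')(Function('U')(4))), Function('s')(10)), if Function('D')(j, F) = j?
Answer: 3120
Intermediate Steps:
Function('s')(N) = Mul(4, N) (Function('s')(N) = Mul(Add(1, 3), N) = Mul(4, N))
Function('U')(w) = Add(11, Mul(-4, w)) (Function('U')(w) = Add(-9, Mul(Add(-5, w), -4)) = Add(-9, Add(20, Mul(-4, w))) = Add(11, Mul(-4, w)))
Function('c')(Z) = Add(Z, Pow(Z, 2))
Mul(Add(58, Function('c')(Function('U')(4))), Function('s')(10)) = Mul(Add(58, Mul(Add(11, Mul(-4, 4)), Add(1, Add(11, Mul(-4, 4))))), Mul(4, 10)) = Mul(Add(58, Mul(Add(11, -16), Add(1, Add(11, -16)))), 40) = Mul(Add(58, Mul(-5, Add(1, -5))), 40) = Mul(Add(58, Mul(-5, -4)), 40) = Mul(Add(58, 20), 40) = Mul(78, 40) = 3120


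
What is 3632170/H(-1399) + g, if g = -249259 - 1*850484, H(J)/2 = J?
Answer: -1540356542/1399 ≈ -1.1010e+6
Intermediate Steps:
H(J) = 2*J
g = -1099743 (g = -249259 - 850484 = -1099743)
3632170/H(-1399) + g = 3632170/((2*(-1399))) - 1099743 = 3632170/(-2798) - 1099743 = 3632170*(-1/2798) - 1099743 = -1816085/1399 - 1099743 = -1540356542/1399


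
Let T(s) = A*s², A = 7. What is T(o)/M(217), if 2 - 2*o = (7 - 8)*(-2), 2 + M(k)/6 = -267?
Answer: 0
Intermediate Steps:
M(k) = -1614 (M(k) = -12 + 6*(-267) = -12 - 1602 = -1614)
o = 0 (o = 1 - (7 - 8)*(-2)/2 = 1 - (-1)*(-2)/2 = 1 - ½*2 = 1 - 1 = 0)
T(s) = 7*s²
T(o)/M(217) = (7*0²)/(-1614) = (7*0)*(-1/1614) = 0*(-1/1614) = 0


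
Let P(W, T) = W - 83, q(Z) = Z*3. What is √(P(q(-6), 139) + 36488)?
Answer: 3*√4043 ≈ 190.75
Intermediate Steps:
q(Z) = 3*Z
P(W, T) = -83 + W
√(P(q(-6), 139) + 36488) = √((-83 + 3*(-6)) + 36488) = √((-83 - 18) + 36488) = √(-101 + 36488) = √36387 = 3*√4043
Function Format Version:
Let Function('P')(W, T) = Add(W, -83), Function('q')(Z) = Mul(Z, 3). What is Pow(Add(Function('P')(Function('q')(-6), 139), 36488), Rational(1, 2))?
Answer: Mul(3, Pow(4043, Rational(1, 2))) ≈ 190.75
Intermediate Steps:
Function('q')(Z) = Mul(3, Z)
Function('P')(W, T) = Add(-83, W)
Pow(Add(Function('P')(Function('q')(-6), 139), 36488), Rational(1, 2)) = Pow(Add(Add(-83, Mul(3, -6)), 36488), Rational(1, 2)) = Pow(Add(Add(-83, -18), 36488), Rational(1, 2)) = Pow(Add(-101, 36488), Rational(1, 2)) = Pow(36387, Rational(1, 2)) = Mul(3, Pow(4043, Rational(1, 2)))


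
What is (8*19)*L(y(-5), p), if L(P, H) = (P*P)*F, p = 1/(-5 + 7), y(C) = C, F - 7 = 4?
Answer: 41800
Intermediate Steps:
F = 11 (F = 7 + 4 = 11)
p = ½ (p = 1/2 = ½ ≈ 0.50000)
L(P, H) = 11*P² (L(P, H) = (P*P)*11 = P²*11 = 11*P²)
(8*19)*L(y(-5), p) = (8*19)*(11*(-5)²) = 152*(11*25) = 152*275 = 41800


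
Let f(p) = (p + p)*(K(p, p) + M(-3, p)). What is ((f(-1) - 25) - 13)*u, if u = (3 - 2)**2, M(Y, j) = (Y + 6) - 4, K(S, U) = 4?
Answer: -44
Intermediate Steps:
M(Y, j) = 2 + Y (M(Y, j) = (6 + Y) - 4 = 2 + Y)
f(p) = 6*p (f(p) = (p + p)*(4 + (2 - 3)) = (2*p)*(4 - 1) = (2*p)*3 = 6*p)
u = 1 (u = 1**2 = 1)
((f(-1) - 25) - 13)*u = ((6*(-1) - 25) - 13)*1 = ((-6 - 25) - 13)*1 = (-31 - 13)*1 = -44*1 = -44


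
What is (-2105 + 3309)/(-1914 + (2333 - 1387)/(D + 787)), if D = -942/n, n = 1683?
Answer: -132799093/210978174 ≈ -0.62945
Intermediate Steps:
D = -314/561 (D = -942/1683 = -942*1/1683 = -314/561 ≈ -0.55972)
(-2105 + 3309)/(-1914 + (2333 - 1387)/(D + 787)) = (-2105 + 3309)/(-1914 + (2333 - 1387)/(-314/561 + 787)) = 1204/(-1914 + 946/(441193/561)) = 1204/(-1914 + 946*(561/441193)) = 1204/(-1914 + 530706/441193) = 1204/(-843912696/441193) = 1204*(-441193/843912696) = -132799093/210978174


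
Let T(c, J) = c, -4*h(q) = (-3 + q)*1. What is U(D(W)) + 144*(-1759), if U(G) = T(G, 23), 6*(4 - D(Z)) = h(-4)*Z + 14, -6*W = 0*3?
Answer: -759883/3 ≈ -2.5329e+5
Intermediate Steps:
h(q) = ¾ - q/4 (h(q) = -(-3 + q)/4 = ¾ - q/4)
W = 0 (W = -0*3 = -⅙*0 = 0)
D(Z) = 5/3 - 7*Z/24 (D(Z) = 4 - ((¾ - ¼*(-4))*Z + 14)/6 = 4 - ((¾ + 1)*Z + 14)/6 = 4 - (7*Z/4 + 14)/6 = 4 - (14 + 7*Z/4)/6 = 4 + (-7/3 - 7*Z/24) = 5/3 - 7*Z/24)
U(G) = G
U(D(W)) + 144*(-1759) = (5/3 - 7/24*0) + 144*(-1759) = (5/3 + 0) - 253296 = 5/3 - 253296 = -759883/3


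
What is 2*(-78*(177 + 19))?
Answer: -30576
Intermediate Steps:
2*(-78*(177 + 19)) = 2*(-78*196) = 2*(-15288) = -30576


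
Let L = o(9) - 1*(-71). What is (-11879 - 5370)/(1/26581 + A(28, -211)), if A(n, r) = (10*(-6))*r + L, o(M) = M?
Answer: -458495669/338641941 ≈ -1.3539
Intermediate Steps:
L = 80 (L = 9 - 1*(-71) = 9 + 71 = 80)
A(n, r) = 80 - 60*r (A(n, r) = (10*(-6))*r + 80 = -60*r + 80 = 80 - 60*r)
(-11879 - 5370)/(1/26581 + A(28, -211)) = (-11879 - 5370)/(1/26581 + (80 - 60*(-211))) = -17249/(1/26581 + (80 + 12660)) = -17249/(1/26581 + 12740) = -17249/338641941/26581 = -17249*26581/338641941 = -458495669/338641941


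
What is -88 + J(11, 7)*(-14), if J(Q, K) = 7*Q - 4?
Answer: -1110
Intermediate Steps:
J(Q, K) = -4 + 7*Q
-88 + J(11, 7)*(-14) = -88 + (-4 + 7*11)*(-14) = -88 + (-4 + 77)*(-14) = -88 + 73*(-14) = -88 - 1022 = -1110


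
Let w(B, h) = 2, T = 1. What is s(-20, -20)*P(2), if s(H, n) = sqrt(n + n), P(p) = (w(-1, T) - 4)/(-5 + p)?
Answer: 4*I*sqrt(10)/3 ≈ 4.2164*I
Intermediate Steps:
P(p) = -2/(-5 + p) (P(p) = (2 - 4)/(-5 + p) = -2/(-5 + p))
s(H, n) = sqrt(2)*sqrt(n) (s(H, n) = sqrt(2*n) = sqrt(2)*sqrt(n))
s(-20, -20)*P(2) = (sqrt(2)*sqrt(-20))*(-2/(-5 + 2)) = (sqrt(2)*(2*I*sqrt(5)))*(-2/(-3)) = (2*I*sqrt(10))*(-2*(-1/3)) = (2*I*sqrt(10))*(2/3) = 4*I*sqrt(10)/3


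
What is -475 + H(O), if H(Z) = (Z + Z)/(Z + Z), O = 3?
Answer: -474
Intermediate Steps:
H(Z) = 1 (H(Z) = (2*Z)/((2*Z)) = (2*Z)*(1/(2*Z)) = 1)
-475 + H(O) = -475 + 1 = -474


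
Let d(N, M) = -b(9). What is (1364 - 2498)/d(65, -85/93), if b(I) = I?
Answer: 126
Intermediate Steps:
d(N, M) = -9 (d(N, M) = -1*9 = -9)
(1364 - 2498)/d(65, -85/93) = (1364 - 2498)/(-9) = -1134*(-1/9) = 126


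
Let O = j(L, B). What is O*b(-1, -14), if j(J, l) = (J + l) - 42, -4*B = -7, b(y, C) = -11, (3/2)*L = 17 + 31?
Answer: 363/4 ≈ 90.750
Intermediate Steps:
L = 32 (L = 2*(17 + 31)/3 = (⅔)*48 = 32)
B = 7/4 (B = -¼*(-7) = 7/4 ≈ 1.7500)
j(J, l) = -42 + J + l
O = -33/4 (O = -42 + 32 + 7/4 = -33/4 ≈ -8.2500)
O*b(-1, -14) = -33/4*(-11) = 363/4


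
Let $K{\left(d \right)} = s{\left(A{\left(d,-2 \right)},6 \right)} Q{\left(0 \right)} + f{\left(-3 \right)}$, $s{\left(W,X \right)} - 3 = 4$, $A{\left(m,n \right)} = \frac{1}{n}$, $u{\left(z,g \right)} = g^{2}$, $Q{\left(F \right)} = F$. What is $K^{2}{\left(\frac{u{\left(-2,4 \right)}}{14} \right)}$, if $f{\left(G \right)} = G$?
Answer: $9$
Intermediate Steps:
$s{\left(W,X \right)} = 7$ ($s{\left(W,X \right)} = 3 + 4 = 7$)
$K{\left(d \right)} = -3$ ($K{\left(d \right)} = 7 \cdot 0 - 3 = 0 - 3 = -3$)
$K^{2}{\left(\frac{u{\left(-2,4 \right)}}{14} \right)} = \left(-3\right)^{2} = 9$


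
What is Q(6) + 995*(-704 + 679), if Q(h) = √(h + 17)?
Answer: -24875 + √23 ≈ -24870.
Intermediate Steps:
Q(h) = √(17 + h)
Q(6) + 995*(-704 + 679) = √(17 + 6) + 995*(-704 + 679) = √23 + 995*(-25) = √23 - 24875 = -24875 + √23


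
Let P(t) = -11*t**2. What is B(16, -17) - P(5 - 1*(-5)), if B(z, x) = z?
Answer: 1116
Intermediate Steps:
B(16, -17) - P(5 - 1*(-5)) = 16 - (-11)*(5 - 1*(-5))**2 = 16 - (-11)*(5 + 5)**2 = 16 - (-11)*10**2 = 16 - (-11)*100 = 16 - 1*(-1100) = 16 + 1100 = 1116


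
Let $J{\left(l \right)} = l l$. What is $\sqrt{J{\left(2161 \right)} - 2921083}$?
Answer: $\sqrt{1748838} \approx 1322.4$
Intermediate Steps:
$J{\left(l \right)} = l^{2}$
$\sqrt{J{\left(2161 \right)} - 2921083} = \sqrt{2161^{2} - 2921083} = \sqrt{4669921 - 2921083} = \sqrt{1748838}$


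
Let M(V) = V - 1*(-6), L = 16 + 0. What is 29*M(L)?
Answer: 638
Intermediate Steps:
L = 16
M(V) = 6 + V (M(V) = V + 6 = 6 + V)
29*M(L) = 29*(6 + 16) = 29*22 = 638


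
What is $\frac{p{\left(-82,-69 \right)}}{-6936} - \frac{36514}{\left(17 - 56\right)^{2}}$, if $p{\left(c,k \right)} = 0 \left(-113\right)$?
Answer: $- \frac{36514}{1521} \approx -24.007$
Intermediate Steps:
$p{\left(c,k \right)} = 0$
$\frac{p{\left(-82,-69 \right)}}{-6936} - \frac{36514}{\left(17 - 56\right)^{2}} = \frac{0}{-6936} - \frac{36514}{\left(17 - 56\right)^{2}} = 0 \left(- \frac{1}{6936}\right) - \frac{36514}{\left(-39\right)^{2}} = 0 - \frac{36514}{1521} = - \frac{36514}{1521}$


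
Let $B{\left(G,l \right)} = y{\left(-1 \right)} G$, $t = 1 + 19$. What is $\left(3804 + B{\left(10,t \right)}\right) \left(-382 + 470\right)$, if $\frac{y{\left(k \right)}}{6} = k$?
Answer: $329472$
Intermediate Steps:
$y{\left(k \right)} = 6 k$
$t = 20$
$B{\left(G,l \right)} = - 6 G$ ($B{\left(G,l \right)} = 6 \left(-1\right) G = - 6 G$)
$\left(3804 + B{\left(10,t \right)}\right) \left(-382 + 470\right) = \left(3804 - 60\right) \left(-382 + 470\right) = \left(3804 - 60\right) 88 = 3744 \cdot 88 = 329472$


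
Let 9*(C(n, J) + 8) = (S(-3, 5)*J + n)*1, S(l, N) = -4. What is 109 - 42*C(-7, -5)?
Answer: 1153/3 ≈ 384.33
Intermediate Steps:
C(n, J) = -8 - 4*J/9 + n/9 (C(n, J) = -8 + ((-4*J + n)*1)/9 = -8 + ((n - 4*J)*1)/9 = -8 + (n - 4*J)/9 = -8 + (-4*J/9 + n/9) = -8 - 4*J/9 + n/9)
109 - 42*C(-7, -5) = 109 - 42*(-8 - 4/9*(-5) + (1/9)*(-7)) = 109 - 42*(-8 + 20/9 - 7/9) = 109 - 42*(-59/9) = 109 + 826/3 = 1153/3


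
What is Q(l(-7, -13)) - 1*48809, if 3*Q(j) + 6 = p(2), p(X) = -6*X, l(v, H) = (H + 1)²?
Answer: -48815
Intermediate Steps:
l(v, H) = (1 + H)²
Q(j) = -6 (Q(j) = -2 + (-6*2)/3 = -2 + (⅓)*(-12) = -2 - 4 = -6)
Q(l(-7, -13)) - 1*48809 = -6 - 1*48809 = -6 - 48809 = -48815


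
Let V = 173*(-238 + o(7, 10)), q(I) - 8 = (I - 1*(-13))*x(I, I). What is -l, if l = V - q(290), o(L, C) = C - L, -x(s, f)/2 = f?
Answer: -135077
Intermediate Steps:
x(s, f) = -2*f
q(I) = 8 - 2*I*(13 + I) (q(I) = 8 + (I - 1*(-13))*(-2*I) = 8 + (I + 13)*(-2*I) = 8 + (13 + I)*(-2*I) = 8 - 2*I*(13 + I))
V = -40655 (V = 173*(-238 + (10 - 1*7)) = 173*(-238 + (10 - 7)) = 173*(-238 + 3) = 173*(-235) = -40655)
l = 135077 (l = -40655 - (8 - 26*290 - 2*290**2) = -40655 - (8 - 7540 - 2*84100) = -40655 - (8 - 7540 - 168200) = -40655 - 1*(-175732) = -40655 + 175732 = 135077)
-l = -1*135077 = -135077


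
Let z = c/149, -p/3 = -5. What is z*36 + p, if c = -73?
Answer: -393/149 ≈ -2.6376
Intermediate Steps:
p = 15 (p = -3*(-5) = 15)
z = -73/149 ≈ -0.48993
z*36 + p = -73/149*36 + 15 = -2628/149 + 15 = -393/149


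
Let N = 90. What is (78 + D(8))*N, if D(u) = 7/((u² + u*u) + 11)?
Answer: 976410/139 ≈ 7024.5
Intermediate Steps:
D(u) = 7/(11 + 2*u²) (D(u) = 7/((u² + u²) + 11) = 7/(2*u² + 11) = 7/(11 + 2*u²))
(78 + D(8))*N = (78 + 7/(11 + 2*8²))*90 = (78 + 7/(11 + 2*64))*90 = (78 + 7/(11 + 128))*90 = (78 + 7/139)*90 = (10849/139)*90 = 976410/139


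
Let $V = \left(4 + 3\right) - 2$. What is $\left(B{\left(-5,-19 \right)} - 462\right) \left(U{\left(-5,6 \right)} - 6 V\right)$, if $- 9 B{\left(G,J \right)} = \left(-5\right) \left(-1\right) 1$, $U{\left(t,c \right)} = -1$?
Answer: $\frac{129053}{9} \approx 14339.0$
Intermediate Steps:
$V = 5$ ($V = 7 - 2 = 5$)
$B{\left(G,J \right)} = - \frac{5}{9}$ ($B{\left(G,J \right)} = - \frac{\left(-5\right) \left(-1\right) 1}{9} = - \frac{5 \cdot 1}{9} = \left(- \frac{1}{9}\right) 5 = - \frac{5}{9}$)
$\left(B{\left(-5,-19 \right)} - 462\right) \left(U{\left(-5,6 \right)} - 6 V\right) = \left(- \frac{5}{9} - 462\right) \left(-1 - 30\right) = - \frac{4163 \left(-1 - 30\right)}{9} = \left(- \frac{4163}{9}\right) \left(-31\right) = \frac{129053}{9}$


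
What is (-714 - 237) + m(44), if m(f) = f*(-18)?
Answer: -1743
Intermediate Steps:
m(f) = -18*f
(-714 - 237) + m(44) = (-714 - 237) - 18*44 = -951 - 792 = -1743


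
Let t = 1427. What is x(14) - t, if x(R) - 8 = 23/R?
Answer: -19843/14 ≈ -1417.4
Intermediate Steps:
x(R) = 8 + 23/R
x(14) - t = (8 + 23/14) - 1*1427 = (8 + 23*(1/14)) - 1427 = (8 + 23/14) - 1427 = 135/14 - 1427 = -19843/14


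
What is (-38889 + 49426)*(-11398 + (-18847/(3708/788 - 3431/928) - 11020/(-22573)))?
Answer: -1319280864214583594/4161309977 ≈ -3.1704e+8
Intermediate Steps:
(-38889 + 49426)*(-11398 + (-18847/(3708/788 - 3431/928) - 11020/(-22573))) = 10537*(-11398 + (-18847/(3708*(1/788) - 3431*1/928) - 11020*(-1/22573))) = 10537*(-11398 + (-18847/(927/197 - 3431/928) + 11020/22573)) = 10537*(-11398 + (-18847/184349/182816 + 11020/22573)) = 10537*(-11398 + (-18847*182816/184349 + 11020/22573)) = 10537*(-11398 + (-3445533152/184349 + 11020/22573)) = 10537*(-11398 - 77773988314116/4161309977) = 10537*(-125204599431962/4161309977) = -1319280864214583594/4161309977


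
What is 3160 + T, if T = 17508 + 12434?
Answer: 33102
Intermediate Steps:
T = 29942
3160 + T = 3160 + 29942 = 33102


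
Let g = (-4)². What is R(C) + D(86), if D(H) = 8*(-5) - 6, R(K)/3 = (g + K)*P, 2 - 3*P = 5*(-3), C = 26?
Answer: 668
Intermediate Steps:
P = 17/3 (P = ⅔ - 5*(-3)/3 = ⅔ - ⅓*(-15) = ⅔ + 5 = 17/3 ≈ 5.6667)
g = 16
R(K) = 272 + 17*K (R(K) = 3*((16 + K)*(17/3)) = 3*(272/3 + 17*K/3) = 272 + 17*K)
D(H) = -46 (D(H) = -40 - 6 = -46)
R(C) + D(86) = (272 + 17*26) - 46 = (272 + 442) - 46 = 714 - 46 = 668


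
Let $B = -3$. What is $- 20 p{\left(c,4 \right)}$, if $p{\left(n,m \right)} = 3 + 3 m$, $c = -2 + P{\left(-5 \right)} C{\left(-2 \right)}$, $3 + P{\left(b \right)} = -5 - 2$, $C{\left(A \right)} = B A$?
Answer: $-300$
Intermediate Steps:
$C{\left(A \right)} = - 3 A$
$P{\left(b \right)} = -10$ ($P{\left(b \right)} = -3 - 7 = -10$)
$c = -62$ ($c = -2 - 10 \left(\left(-3\right) \left(-2\right)\right) = -2 - 60 = -62$)
$- 20 p{\left(c,4 \right)} = - 20 \left(3 + 3 \cdot 4\right) = - 20 \left(3 + 12\right) = \left(-20\right) 15 = -300$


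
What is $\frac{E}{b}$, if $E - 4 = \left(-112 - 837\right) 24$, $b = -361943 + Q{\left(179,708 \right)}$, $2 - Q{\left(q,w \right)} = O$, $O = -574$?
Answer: $\frac{22772}{361367} \approx 0.063016$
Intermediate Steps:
$Q{\left(q,w \right)} = 576$ ($Q{\left(q,w \right)} = 2 - -574 = 2 + 574 = 576$)
$b = -361367$ ($b = -361943 + 576 = -361367$)
$E = -22772$ ($E = 4 + \left(-112 - 837\right) 24 = 4 - 22776 = -22772$)
$\frac{E}{b} = - \frac{22772}{-361367} = \left(-22772\right) \left(- \frac{1}{361367}\right) = \frac{22772}{361367}$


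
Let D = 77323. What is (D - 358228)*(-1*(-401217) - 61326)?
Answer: -95477081355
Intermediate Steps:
(D - 358228)*(-1*(-401217) - 61326) = (77323 - 358228)*(-1*(-401217) - 61326) = -280905*(401217 - 61326) = -280905*339891 = -95477081355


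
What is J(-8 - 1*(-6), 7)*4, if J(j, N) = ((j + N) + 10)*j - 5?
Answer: -140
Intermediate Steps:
J(j, N) = -5 + j*(10 + N + j) (J(j, N) = ((N + j) + 10)*j - 5 = (10 + N + j)*j - 5 = j*(10 + N + j) - 5 = -5 + j*(10 + N + j))
J(-8 - 1*(-6), 7)*4 = (-5 + (-8 - 1*(-6))**2 + 10*(-8 - 1*(-6)) + 7*(-8 - 1*(-6)))*4 = (-5 + (-8 + 6)**2 + 10*(-8 + 6) + 7*(-8 + 6))*4 = (-5 + (-2)**2 + 10*(-2) + 7*(-2))*4 = (-5 + 4 - 20 - 14)*4 = -35*4 = -140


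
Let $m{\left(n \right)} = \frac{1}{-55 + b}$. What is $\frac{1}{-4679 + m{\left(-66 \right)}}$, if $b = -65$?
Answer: $- \frac{120}{561481} \approx -0.00021372$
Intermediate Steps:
$m{\left(n \right)} = - \frac{1}{120}$ ($m{\left(n \right)} = \frac{1}{-55 - 65} = \frac{1}{-120} = - \frac{1}{120}$)
$\frac{1}{-4679 + m{\left(-66 \right)}} = \frac{1}{-4679 - \frac{1}{120}} = \frac{1}{- \frac{561481}{120}} = - \frac{120}{561481}$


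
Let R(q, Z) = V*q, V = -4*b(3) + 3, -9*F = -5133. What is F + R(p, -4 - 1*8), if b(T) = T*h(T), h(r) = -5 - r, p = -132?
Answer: -37493/3 ≈ -12498.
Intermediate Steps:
F = 1711/3 (F = -⅑*(-5133) = 1711/3 ≈ 570.33)
b(T) = T*(-5 - T)
V = 99 (V = -(-4)*3*(5 + 3) + 3 = -(-4)*3*8 + 3 = -4*(-24) + 3 = 96 + 3 = 99)
R(q, Z) = 99*q
F + R(p, -4 - 1*8) = 1711/3 + 99*(-132) = 1711/3 - 13068 = -37493/3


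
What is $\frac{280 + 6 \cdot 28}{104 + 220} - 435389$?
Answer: $- \frac{35266397}{81} \approx -4.3539 \cdot 10^{5}$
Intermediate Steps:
$\frac{280 + 6 \cdot 28}{104 + 220} - 435389 = \frac{280 + 168}{324} - 435389 = \frac{1}{324} \cdot 448 - 435389 = \frac{112}{81} - 435389 = - \frac{35266397}{81}$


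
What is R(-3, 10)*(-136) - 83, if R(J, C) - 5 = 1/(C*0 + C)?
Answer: -3883/5 ≈ -776.60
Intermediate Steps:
R(J, C) = 5 + 1/C (R(J, C) = 5 + 1/(C*0 + C) = 5 + 1/(0 + C) = 5 + 1/C)
R(-3, 10)*(-136) - 83 = (5 + 1/10)*(-136) - 83 = (5 + ⅒)*(-136) - 83 = (51/10)*(-136) - 83 = -3468/5 - 83 = -3883/5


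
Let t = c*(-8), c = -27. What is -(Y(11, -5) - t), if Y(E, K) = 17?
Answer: 199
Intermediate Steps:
t = 216 (t = -27*(-8) = 216)
-(Y(11, -5) - t) = -(17 - 1*216) = -(17 - 216) = -1*(-199) = 199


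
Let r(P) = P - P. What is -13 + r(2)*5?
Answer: -13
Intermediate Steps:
r(P) = 0
-13 + r(2)*5 = -13 + 0*5 = -13 + 0 = -13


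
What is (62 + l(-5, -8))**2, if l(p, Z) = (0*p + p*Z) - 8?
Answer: 8836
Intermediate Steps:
l(p, Z) = -8 + Z*p (l(p, Z) = (0 + Z*p) - 8 = Z*p - 8 = -8 + Z*p)
(62 + l(-5, -8))**2 = (62 + (-8 - 8*(-5)))**2 = (62 + (-8 + 40))**2 = (62 + 32)**2 = 94**2 = 8836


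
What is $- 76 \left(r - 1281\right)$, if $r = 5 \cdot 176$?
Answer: $30476$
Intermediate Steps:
$r = 880$
$- 76 \left(r - 1281\right) = - 76 \left(880 - 1281\right) = \left(-76\right) \left(-401\right) = 30476$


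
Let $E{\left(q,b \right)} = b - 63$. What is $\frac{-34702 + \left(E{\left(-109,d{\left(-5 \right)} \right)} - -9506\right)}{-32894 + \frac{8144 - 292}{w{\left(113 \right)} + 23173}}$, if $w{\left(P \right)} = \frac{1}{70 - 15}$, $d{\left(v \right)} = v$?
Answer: $\frac{8049843056}{10480874361} \approx 0.76805$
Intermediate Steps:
$w{\left(P \right)} = \frac{1}{55}$
$E{\left(q,b \right)} = -63 + b$
$\frac{-34702 + \left(E{\left(-109,d{\left(-5 \right)} \right)} - -9506\right)}{-32894 + \frac{8144 - 292}{w{\left(113 \right)} + 23173}} = \frac{-34702 - -9438}{-32894 + \frac{8144 - 292}{\frac{1}{55} + 23173}} = \frac{-34702 + \left(-68 + 9506\right)}{-32894 + \frac{7852}{\frac{1274516}{55}}} = \frac{-34702 + 9438}{-32894 + 7852 \cdot \frac{55}{1274516}} = - \frac{25264}{-32894 + \frac{107965}{318629}} = - \frac{25264}{- \frac{10480874361}{318629}} = \left(-25264\right) \left(- \frac{318629}{10480874361}\right) = \frac{8049843056}{10480874361}$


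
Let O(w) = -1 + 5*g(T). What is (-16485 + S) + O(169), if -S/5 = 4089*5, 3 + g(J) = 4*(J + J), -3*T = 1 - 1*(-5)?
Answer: -118806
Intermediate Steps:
T = -2 (T = -(1 - 1*(-5))/3 = -(1 + 5)/3 = -⅓*6 = -2)
g(J) = -3 + 8*J (g(J) = -3 + 4*(J + J) = -3 + 4*(2*J) = -3 + 8*J)
S = -102225 (S = -20445*5 = -5*20445 = -102225)
O(w) = -96 (O(w) = -1 + 5*(-3 + 8*(-2)) = -1 + 5*(-3 - 16) = -1 + 5*(-19) = -1 - 95 = -96)
(-16485 + S) + O(169) = (-16485 - 102225) - 96 = -118710 - 96 = -118806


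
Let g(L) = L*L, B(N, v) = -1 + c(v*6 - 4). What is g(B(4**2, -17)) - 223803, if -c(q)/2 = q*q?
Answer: 504811926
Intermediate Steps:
c(q) = -2*q**2 (c(q) = -2*q*q = -2*q**2)
B(N, v) = -1 - 2*(-4 + 6*v)**2 (B(N, v) = -1 - 2*(v*6 - 4)**2 = -1 - 2*(6*v - 4)**2 = -1 - 2*(-4 + 6*v)**2)
g(L) = L**2
g(B(4**2, -17)) - 223803 = (-33 - 72*(-17)**2 + 96*(-17))**2 - 223803 = (-33 - 72*289 - 1632)**2 - 223803 = (-33 - 20808 - 1632)**2 - 223803 = (-22473)**2 - 223803 = 505035729 - 223803 = 504811926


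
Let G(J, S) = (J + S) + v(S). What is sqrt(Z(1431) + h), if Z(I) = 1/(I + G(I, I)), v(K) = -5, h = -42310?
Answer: I*sqrt(12155493693)/536 ≈ 205.69*I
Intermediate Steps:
G(J, S) = -5 + J + S (G(J, S) = (J + S) - 5 = -5 + J + S)
Z(I) = 1/(-5 + 3*I) (Z(I) = 1/(I + (-5 + I + I)) = 1/(I + (-5 + 2*I)) = 1/(-5 + 3*I))
sqrt(Z(1431) + h) = sqrt(1/(-5 + 3*1431) - 42310) = sqrt(1/(-5 + 4293) - 42310) = sqrt(1/4288 - 42310) = sqrt(-181425279/4288) = I*sqrt(12155493693)/536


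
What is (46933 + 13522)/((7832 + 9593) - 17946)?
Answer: -60455/521 ≈ -116.04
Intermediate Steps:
(46933 + 13522)/((7832 + 9593) - 17946) = 60455/(17425 - 17946) = 60455/(-521) = 60455*(-1/521) = -60455/521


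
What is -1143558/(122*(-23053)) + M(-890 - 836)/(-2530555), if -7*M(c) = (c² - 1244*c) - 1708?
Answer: 17334685334711/24909849645205 ≈ 0.69590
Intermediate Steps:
M(c) = 244 - c²/7 + 1244*c/7 (M(c) = -((c² - 1244*c) - 1708)/7 = -(-1708 + c² - 1244*c)/7 = 244 - c²/7 + 1244*c/7)
-1143558/(122*(-23053)) + M(-890 - 836)/(-2530555) = -1143558/(122*(-23053)) + (244 - (-890 - 836)²/7 + 1244*(-890 - 836)/7)/(-2530555) = -1143558/(-2812466) + (244 - ⅐*(-1726)² + (1244/7)*(-1726))*(-1/2530555) = -1143558*(-1/2812466) + (244 - ⅐*2979076 - 2147144/7)*(-1/2530555) = 571779/1406233 + (244 - 2979076/7 - 2147144/7)*(-1/2530555) = 571779/1406233 - 5124512/7*(-1/2530555) = 571779/1406233 + 5124512/17713885 = 17334685334711/24909849645205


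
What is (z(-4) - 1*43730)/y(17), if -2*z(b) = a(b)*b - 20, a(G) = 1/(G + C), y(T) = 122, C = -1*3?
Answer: -153021/427 ≈ -358.36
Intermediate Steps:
C = -3
a(G) = 1/(-3 + G) (a(G) = 1/(G - 3) = 1/(-3 + G))
z(b) = 10 - b/(2*(-3 + b)) (z(b) = -(b/(-3 + b) - 20)/2 = -(-20 + b/(-3 + b))/2 = 10 - b/(2*(-3 + b)))
(z(-4) - 1*43730)/y(17) = ((-60 + 19*(-4))/(2*(-3 - 4)) - 1*43730)/122 = ((½)*(-60 - 76)/(-7) - 43730)*(1/122) = ((½)*(-⅐)*(-136) - 43730)*(1/122) = (68/7 - 43730)*(1/122) = -306042/7*1/122 = -153021/427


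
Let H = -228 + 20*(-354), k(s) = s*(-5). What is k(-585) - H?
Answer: 10233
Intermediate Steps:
k(s) = -5*s
H = -7308 (H = -228 - 7080 = -7308)
k(-585) - H = -5*(-585) - 1*(-7308) = 2925 + 7308 = 10233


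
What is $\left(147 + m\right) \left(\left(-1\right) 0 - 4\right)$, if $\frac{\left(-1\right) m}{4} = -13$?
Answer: $-796$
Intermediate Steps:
$m = 52$ ($m = \left(-4\right) \left(-13\right) = 52$)
$\left(147 + m\right) \left(\left(-1\right) 0 - 4\right) = \left(147 + 52\right) \left(\left(-1\right) 0 - 4\right) = 199 \left(0 - 4\right) = 199 \left(-4\right) = -796$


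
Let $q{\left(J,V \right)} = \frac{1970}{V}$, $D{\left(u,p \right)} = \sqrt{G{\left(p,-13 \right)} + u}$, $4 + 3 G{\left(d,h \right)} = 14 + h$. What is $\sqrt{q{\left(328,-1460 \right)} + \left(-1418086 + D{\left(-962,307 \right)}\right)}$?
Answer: $\frac{\sqrt{-30227949938 + 63948 i \sqrt{107}}}{146} \approx 0.01303 + 1190.8 i$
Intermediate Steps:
$G{\left(d,h \right)} = \frac{10}{3} + \frac{h}{3}$ ($G{\left(d,h \right)} = - \frac{4}{3} + \frac{14 + h}{3} = - \frac{4}{3} + \left(\frac{14}{3} + \frac{h}{3}\right) = \frac{10}{3} + \frac{h}{3}$)
$D{\left(u,p \right)} = \sqrt{-1 + u}$ ($D{\left(u,p \right)} = \sqrt{\left(\frac{10}{3} + \frac{1}{3} \left(-13\right)\right) + u} = \sqrt{\left(\frac{10}{3} - \frac{13}{3}\right) + u} = \sqrt{-1 + u}$)
$\sqrt{q{\left(328,-1460 \right)} + \left(-1418086 + D{\left(-962,307 \right)}\right)} = \sqrt{\frac{1970}{-1460} - \left(1418086 - \sqrt{-1 - 962}\right)} = \sqrt{1970 \left(- \frac{1}{1460}\right) - \left(1418086 - \sqrt{-963}\right)} = \sqrt{- \frac{197}{146} - \left(1418086 - 3 i \sqrt{107}\right)} = \sqrt{- \frac{207040753}{146} + 3 i \sqrt{107}}$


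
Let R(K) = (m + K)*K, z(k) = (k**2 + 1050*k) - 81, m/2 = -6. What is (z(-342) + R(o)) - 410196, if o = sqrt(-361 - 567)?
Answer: -653341 - 48*I*sqrt(58) ≈ -6.5334e+5 - 365.56*I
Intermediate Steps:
m = -12 (m = 2*(-6) = -12)
o = 4*I*sqrt(58) (o = sqrt(-928) = 4*I*sqrt(58) ≈ 30.463*I)
z(k) = -81 + k**2 + 1050*k
R(K) = K*(-12 + K) (R(K) = (-12 + K)*K = K*(-12 + K))
(z(-342) + R(o)) - 410196 = ((-81 + (-342)**2 + 1050*(-342)) + (4*I*sqrt(58))*(-12 + 4*I*sqrt(58))) - 410196 = ((-81 + 116964 - 359100) + 4*I*sqrt(58)*(-12 + 4*I*sqrt(58))) - 410196 = (-242217 + 4*I*sqrt(58)*(-12 + 4*I*sqrt(58))) - 410196 = -652413 + 4*I*sqrt(58)*(-12 + 4*I*sqrt(58))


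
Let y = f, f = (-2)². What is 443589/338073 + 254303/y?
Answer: 28658250825/450764 ≈ 63577.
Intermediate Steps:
f = 4
y = 4
443589/338073 + 254303/y = 443589/338073 + 254303/4 = 443589*(1/338073) + 254303*(¼) = 147863/112691 + 254303/4 = 28658250825/450764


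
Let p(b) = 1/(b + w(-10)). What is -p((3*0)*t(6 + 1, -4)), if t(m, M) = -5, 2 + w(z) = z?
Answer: 1/12 ≈ 0.083333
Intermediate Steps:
w(z) = -2 + z
p(b) = 1/(-12 + b) (p(b) = 1/(b + (-2 - 10)) = 1/(b - 12) = 1/(-12 + b))
-p((3*0)*t(6 + 1, -4)) = -1/(-12 + (3*0)*(-5)) = -1/(-12 + 0*(-5)) = -1/(-12 + 0) = -1/(-12) = -1*(-1/12) = 1/12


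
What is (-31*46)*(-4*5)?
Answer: 28520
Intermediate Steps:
(-31*46)*(-4*5) = -1426*(-20) = 28520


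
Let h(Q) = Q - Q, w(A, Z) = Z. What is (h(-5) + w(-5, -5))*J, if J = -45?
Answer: 225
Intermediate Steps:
h(Q) = 0
(h(-5) + w(-5, -5))*J = (0 - 5)*(-45) = -5*(-45) = 225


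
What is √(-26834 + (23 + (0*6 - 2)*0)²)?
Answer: I*√26305 ≈ 162.19*I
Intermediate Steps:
√(-26834 + (23 + (0*6 - 2)*0)²) = √(-26834 + (23 + (0 - 2)*0)²) = √(-26834 + (23 - 2*0)²) = √(-26834 + (23 + 0)²) = √(-26834 + 23²) = √(-26834 + 529) = √(-26305) = I*√26305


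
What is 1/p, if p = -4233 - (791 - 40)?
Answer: -1/4984 ≈ -0.00020064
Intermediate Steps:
p = -4984 (p = -4233 - 1*751 = -4233 - 751 = -4984)
1/p = 1/(-4984) = -1/4984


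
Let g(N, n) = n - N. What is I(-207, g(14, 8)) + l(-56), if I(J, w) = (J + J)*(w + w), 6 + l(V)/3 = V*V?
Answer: 14358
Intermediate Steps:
l(V) = -18 + 3*V² (l(V) = -18 + 3*(V*V) = -18 + 3*V²)
I(J, w) = 4*J*w (I(J, w) = (2*J)*(2*w) = 4*J*w)
I(-207, g(14, 8)) + l(-56) = 4*(-207)*(8 - 1*14) + (-18 + 3*(-56)²) = 4*(-207)*(8 - 14) + (-18 + 3*3136) = 4*(-207)*(-6) + (-18 + 9408) = 4968 + 9390 = 14358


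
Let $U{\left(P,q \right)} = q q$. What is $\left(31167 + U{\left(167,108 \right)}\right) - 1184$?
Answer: $41647$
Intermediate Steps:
$U{\left(P,q \right)} = q^{2}$
$\left(31167 + U{\left(167,108 \right)}\right) - 1184 = \left(31167 + 108^{2}\right) - 1184 = \left(31167 + 11664\right) - 1184 = 42831 - 1184 = 41647$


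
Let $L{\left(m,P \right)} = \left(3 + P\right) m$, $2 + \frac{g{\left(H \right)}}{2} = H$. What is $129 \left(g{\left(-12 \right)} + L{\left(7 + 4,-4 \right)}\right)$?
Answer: $-5031$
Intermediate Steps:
$g{\left(H \right)} = -4 + 2 H$
$L{\left(m,P \right)} = m \left(3 + P\right)$
$129 \left(g{\left(-12 \right)} + L{\left(7 + 4,-4 \right)}\right) = 129 \left(\left(-4 + 2 \left(-12\right)\right) + \left(7 + 4\right) \left(3 - 4\right)\right) = 129 \left(\left(-4 - 24\right) + 11 \left(-1\right)\right) = 129 \left(-28 - 11\right) = 129 \left(-39\right) = -5031$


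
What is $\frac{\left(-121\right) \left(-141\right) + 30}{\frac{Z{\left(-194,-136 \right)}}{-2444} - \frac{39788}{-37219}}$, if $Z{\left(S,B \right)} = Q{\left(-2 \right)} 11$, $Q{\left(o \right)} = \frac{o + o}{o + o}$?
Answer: $\frac{17084095236}{1064093} \approx 16055.0$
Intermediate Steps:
$Q{\left(o \right)} = 1$ ($Q{\left(o \right)} = \frac{2 o}{2 o} = 2 o \frac{1}{2 o} = 1$)
$Z{\left(S,B \right)} = 11$ ($Z{\left(S,B \right)} = 1 \cdot 11 = 11$)
$\frac{\left(-121\right) \left(-141\right) + 30}{\frac{Z{\left(-194,-136 \right)}}{-2444} - \frac{39788}{-37219}} = \frac{\left(-121\right) \left(-141\right) + 30}{\frac{11}{-2444} - \frac{39788}{-37219}} = \frac{17061 + 30}{11 \left(- \frac{1}{2444}\right) - - \frac{5684}{5317}} = \frac{17091}{- \frac{11}{2444} + \frac{5684}{5317}} = \frac{17091}{\frac{1064093}{999596}} = 17091 \cdot \frac{999596}{1064093} = \frac{17084095236}{1064093}$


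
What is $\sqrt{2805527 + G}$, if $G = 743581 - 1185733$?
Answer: $5 \sqrt{94535} \approx 1537.3$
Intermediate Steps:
$G = -442152$
$\sqrt{2805527 + G} = \sqrt{2805527 - 442152} = \sqrt{2363375} = 5 \sqrt{94535}$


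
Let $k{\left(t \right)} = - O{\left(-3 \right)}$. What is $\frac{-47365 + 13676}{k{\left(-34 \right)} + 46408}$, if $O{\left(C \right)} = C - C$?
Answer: $- \frac{33689}{46408} \approx -0.72593$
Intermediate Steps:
$O{\left(C \right)} = 0$
$k{\left(t \right)} = 0$ ($k{\left(t \right)} = \left(-1\right) 0 = 0$)
$\frac{-47365 + 13676}{k{\left(-34 \right)} + 46408} = \frac{-47365 + 13676}{0 + 46408} = - \frac{33689}{46408}$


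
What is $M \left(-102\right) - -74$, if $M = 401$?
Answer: $-40828$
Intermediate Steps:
$M \left(-102\right) - -74 = 401 \left(-102\right) - -74 = -40902 + 74 = -40828$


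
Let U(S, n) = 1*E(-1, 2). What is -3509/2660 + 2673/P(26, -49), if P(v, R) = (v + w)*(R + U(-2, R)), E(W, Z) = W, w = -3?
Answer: -1114553/305900 ≈ -3.6435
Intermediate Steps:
U(S, n) = -1 (U(S, n) = 1*(-1) = -1)
P(v, R) = (-1 + R)*(-3 + v) (P(v, R) = (v - 3)*(R - 1) = (-3 + v)*(-1 + R) = (-1 + R)*(-3 + v))
-3509/2660 + 2673/P(26, -49) = -3509/2660 + 2673/(3 - 1*26 - 3*(-49) - 49*26) = -3509*1/2660 + 2673/(3 - 26 + 147 - 1274) = -3509/2660 + 2673/(-1150) = -3509/2660 + 2673*(-1/1150) = -3509/2660 - 2673/1150 = -1114553/305900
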